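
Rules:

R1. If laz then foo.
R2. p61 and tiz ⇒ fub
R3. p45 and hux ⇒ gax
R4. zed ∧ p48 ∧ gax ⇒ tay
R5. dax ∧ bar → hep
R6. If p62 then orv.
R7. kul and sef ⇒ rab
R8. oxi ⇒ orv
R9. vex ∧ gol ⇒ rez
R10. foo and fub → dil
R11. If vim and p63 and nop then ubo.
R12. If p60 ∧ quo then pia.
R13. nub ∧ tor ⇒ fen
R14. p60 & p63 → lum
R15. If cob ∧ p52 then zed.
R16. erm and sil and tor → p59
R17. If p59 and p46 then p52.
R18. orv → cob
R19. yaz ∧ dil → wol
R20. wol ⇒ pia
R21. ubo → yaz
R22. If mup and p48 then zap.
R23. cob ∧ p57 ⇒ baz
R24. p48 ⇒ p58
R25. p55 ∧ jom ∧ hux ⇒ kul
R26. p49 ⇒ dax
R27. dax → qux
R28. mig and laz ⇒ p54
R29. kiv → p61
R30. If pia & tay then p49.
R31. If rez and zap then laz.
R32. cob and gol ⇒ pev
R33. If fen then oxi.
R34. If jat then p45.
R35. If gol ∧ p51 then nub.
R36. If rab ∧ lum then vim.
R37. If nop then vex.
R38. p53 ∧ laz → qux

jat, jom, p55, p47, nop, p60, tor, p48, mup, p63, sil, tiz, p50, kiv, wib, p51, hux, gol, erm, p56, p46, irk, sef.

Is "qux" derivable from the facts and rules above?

lum  (by R14: p60, p63)
p59  (by R16: erm, sil, tor)
p52  (by R17: p59, p46)
zap  (by R22: mup, p48)
kul  (by R25: p55, jom, hux)
p61  (by R29: kiv)
p45  (by R34: jat)
nub  (by R35: gol, p51)
vex  (by R37: nop)
fub  (by R2: p61, tiz)
gax  (by R3: p45, hux)
rab  (by R7: kul, sef)
rez  (by R9: vex, gol)
fen  (by R13: nub, tor)
laz  (by R31: rez, zap)
oxi  (by R33: fen)
vim  (by R36: rab, lum)
foo  (by R1: laz)
orv  (by R8: oxi)
dil  (by R10: foo, fub)
ubo  (by R11: vim, p63, nop)
cob  (by R18: orv)
yaz  (by R21: ubo)
zed  (by R15: cob, p52)
wol  (by R19: yaz, dil)
pia  (by R20: wol)
tay  (by R4: zed, p48, gax)
p49  (by R30: pia, tay)
dax  (by R26: p49)
qux  (by R27: dax)

Yes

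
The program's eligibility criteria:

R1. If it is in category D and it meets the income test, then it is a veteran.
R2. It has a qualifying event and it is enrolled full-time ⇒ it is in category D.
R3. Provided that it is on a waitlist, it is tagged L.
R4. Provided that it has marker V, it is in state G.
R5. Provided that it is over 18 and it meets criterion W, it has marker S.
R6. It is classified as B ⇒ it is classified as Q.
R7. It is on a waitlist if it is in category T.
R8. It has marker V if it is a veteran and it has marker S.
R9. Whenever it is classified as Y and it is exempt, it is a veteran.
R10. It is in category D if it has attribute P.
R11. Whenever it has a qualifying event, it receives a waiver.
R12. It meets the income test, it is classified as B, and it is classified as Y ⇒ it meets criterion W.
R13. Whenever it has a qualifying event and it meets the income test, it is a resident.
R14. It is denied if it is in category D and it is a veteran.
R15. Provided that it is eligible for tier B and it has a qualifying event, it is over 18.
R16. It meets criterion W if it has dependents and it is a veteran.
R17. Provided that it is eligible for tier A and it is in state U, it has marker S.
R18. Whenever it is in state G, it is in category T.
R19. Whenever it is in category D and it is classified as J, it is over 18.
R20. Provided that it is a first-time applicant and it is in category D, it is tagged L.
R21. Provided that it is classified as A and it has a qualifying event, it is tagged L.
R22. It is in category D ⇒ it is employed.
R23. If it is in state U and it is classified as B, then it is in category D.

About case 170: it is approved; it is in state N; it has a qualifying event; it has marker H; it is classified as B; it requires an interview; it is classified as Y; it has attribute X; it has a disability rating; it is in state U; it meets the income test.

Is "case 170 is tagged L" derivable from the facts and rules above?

No

Forward chaining from the given facts derives: is classified as Q, receives a waiver, meets criterion W, is a resident, is in category D, is a veteran, is denied, is employed.
Rules concluding "it is tagged L": R3 needs "it is on a waitlist"; R20 needs "it is a first-time applicant"; R21 needs "it is classified as A" — none of these are established.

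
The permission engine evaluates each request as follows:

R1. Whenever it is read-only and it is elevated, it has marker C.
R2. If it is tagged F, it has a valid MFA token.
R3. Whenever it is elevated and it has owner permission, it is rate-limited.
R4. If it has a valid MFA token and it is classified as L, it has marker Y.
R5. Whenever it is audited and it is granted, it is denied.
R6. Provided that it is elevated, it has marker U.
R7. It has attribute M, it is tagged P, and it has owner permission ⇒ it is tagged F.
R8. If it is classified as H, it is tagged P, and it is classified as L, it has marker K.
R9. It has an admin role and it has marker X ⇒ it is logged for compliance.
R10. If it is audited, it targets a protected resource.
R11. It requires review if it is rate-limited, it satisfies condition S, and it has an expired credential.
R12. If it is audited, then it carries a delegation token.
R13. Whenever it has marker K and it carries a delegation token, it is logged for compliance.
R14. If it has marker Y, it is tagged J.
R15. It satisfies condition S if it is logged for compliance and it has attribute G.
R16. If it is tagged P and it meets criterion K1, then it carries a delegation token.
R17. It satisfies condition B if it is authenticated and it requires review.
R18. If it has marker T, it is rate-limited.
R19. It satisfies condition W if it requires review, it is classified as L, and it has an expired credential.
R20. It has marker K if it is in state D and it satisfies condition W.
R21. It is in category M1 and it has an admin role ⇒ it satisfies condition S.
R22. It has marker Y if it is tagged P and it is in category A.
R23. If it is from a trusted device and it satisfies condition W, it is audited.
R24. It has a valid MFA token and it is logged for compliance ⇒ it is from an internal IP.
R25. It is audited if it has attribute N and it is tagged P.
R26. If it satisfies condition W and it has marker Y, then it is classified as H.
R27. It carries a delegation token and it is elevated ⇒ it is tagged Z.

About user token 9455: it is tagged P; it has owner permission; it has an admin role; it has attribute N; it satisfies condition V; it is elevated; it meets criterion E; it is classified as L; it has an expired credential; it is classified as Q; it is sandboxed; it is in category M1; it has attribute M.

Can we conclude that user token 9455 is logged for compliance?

Yes

By R3 (it is elevated, it has owner permission): it is rate-limited.
By R7 (it has attribute M, it is tagged P, it has owner permission): it is tagged F.
By R21 (it is in category M1, it has an admin role): it satisfies condition S.
By R25 (it has attribute N, it is tagged P): it is audited.
By R2 (it is tagged F): it has a valid MFA token.
By R4 (it has a valid MFA token, it is classified as L): it has marker Y.
By R11 (it is rate-limited, it satisfies condition S, it has an expired credential): it requires review.
By R12 (it is audited): it carries a delegation token.
By R19 (it requires review, it is classified as L, it has an expired credential): it satisfies condition W.
By R26 (it satisfies condition W, it has marker Y): it is classified as H.
By R8 (it is classified as H, it is tagged P, it is classified as L): it has marker K.
By R13 (it has marker K, it carries a delegation token): it is logged for compliance.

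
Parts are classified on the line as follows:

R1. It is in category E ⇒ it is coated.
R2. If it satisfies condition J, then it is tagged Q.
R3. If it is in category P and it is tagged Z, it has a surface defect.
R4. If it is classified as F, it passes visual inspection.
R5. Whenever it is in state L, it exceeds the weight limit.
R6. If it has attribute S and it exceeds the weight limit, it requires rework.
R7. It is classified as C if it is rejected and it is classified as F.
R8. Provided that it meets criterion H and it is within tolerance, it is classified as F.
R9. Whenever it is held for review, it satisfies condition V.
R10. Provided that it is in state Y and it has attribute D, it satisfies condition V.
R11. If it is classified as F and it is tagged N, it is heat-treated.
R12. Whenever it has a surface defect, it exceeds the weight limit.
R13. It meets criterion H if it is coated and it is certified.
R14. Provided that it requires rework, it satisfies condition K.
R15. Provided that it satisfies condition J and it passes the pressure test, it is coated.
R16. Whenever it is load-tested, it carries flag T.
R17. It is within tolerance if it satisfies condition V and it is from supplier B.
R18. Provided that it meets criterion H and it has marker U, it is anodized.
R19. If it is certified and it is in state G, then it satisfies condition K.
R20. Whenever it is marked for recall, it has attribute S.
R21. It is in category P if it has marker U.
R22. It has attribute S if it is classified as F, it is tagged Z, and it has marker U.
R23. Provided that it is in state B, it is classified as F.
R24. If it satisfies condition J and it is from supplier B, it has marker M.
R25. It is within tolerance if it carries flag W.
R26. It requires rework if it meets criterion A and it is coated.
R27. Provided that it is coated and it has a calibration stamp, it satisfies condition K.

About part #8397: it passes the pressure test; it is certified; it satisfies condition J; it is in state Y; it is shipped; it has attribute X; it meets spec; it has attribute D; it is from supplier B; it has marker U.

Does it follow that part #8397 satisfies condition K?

No

Forward chaining from the given facts derives: is tagged Q, satisfies condition V, is coated, is within tolerance, is in category P, has marker M, meets criterion H, is anodized, is classified as F, passes visual inspection.
Rules concluding "it satisfies condition K": R14 needs "it requires rework"; R19 needs "it is in state G"; R27 needs "it has a calibration stamp" — none of these are established.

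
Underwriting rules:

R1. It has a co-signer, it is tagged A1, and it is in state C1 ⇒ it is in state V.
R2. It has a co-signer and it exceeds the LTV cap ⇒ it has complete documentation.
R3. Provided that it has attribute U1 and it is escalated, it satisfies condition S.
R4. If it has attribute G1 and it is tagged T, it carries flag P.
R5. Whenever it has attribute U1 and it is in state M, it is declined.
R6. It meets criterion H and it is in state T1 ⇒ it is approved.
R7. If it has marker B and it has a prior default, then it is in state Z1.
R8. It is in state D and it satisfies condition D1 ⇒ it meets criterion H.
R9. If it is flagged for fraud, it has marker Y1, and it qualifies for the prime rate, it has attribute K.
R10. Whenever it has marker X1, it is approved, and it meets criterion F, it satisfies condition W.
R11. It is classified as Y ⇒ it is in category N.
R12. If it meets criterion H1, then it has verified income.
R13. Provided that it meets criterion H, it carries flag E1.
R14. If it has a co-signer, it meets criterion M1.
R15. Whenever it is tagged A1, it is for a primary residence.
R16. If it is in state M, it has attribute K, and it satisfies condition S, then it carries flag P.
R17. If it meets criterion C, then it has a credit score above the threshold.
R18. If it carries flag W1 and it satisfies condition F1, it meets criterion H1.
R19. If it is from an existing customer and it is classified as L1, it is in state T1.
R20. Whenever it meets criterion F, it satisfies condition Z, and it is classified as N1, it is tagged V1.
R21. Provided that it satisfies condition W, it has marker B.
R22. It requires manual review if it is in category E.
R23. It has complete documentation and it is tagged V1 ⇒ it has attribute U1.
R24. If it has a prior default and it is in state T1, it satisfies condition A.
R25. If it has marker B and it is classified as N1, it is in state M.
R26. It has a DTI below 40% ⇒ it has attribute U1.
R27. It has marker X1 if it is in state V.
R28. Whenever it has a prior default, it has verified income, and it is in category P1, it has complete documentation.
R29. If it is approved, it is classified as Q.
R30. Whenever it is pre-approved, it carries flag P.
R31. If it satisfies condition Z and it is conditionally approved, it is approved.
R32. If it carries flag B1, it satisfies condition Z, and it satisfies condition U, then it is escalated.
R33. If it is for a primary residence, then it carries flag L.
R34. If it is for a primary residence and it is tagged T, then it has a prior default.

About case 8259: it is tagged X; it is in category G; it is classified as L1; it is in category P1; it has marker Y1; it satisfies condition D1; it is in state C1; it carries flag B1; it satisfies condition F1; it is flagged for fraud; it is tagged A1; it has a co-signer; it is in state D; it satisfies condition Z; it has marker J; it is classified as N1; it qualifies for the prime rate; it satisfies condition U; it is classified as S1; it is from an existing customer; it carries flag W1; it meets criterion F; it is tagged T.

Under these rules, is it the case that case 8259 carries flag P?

By R1 (it has a co-signer, it is tagged A1, it is in state C1): it is in state V.
By R8 (it is in state D, it satisfies condition D1): it meets criterion H.
By R9 (it is flagged for fraud, it has marker Y1, it qualifies for the prime rate): it has attribute K.
By R15 (it is tagged A1): it is for a primary residence.
By R18 (it carries flag W1, it satisfies condition F1): it meets criterion H1.
By R19 (it is from an existing customer, it is classified as L1): it is in state T1.
By R20 (it meets criterion F, it satisfies condition Z, it is classified as N1): it is tagged V1.
By R27 (it is in state V): it has marker X1.
By R32 (it carries flag B1, it satisfies condition Z, it satisfies condition U): it is escalated.
By R34 (it is for a primary residence, it is tagged T): it has a prior default.
By R6 (it meets criterion H, it is in state T1): it is approved.
By R10 (it has marker X1, it is approved, it meets criterion F): it satisfies condition W.
By R12 (it meets criterion H1): it has verified income.
By R21 (it satisfies condition W): it has marker B.
By R25 (it has marker B, it is classified as N1): it is in state M.
By R28 (it has a prior default, it has verified income, it is in category P1): it has complete documentation.
By R23 (it has complete documentation, it is tagged V1): it has attribute U1.
By R3 (it has attribute U1, it is escalated): it satisfies condition S.
By R16 (it is in state M, it has attribute K, it satisfies condition S): it carries flag P.

Yes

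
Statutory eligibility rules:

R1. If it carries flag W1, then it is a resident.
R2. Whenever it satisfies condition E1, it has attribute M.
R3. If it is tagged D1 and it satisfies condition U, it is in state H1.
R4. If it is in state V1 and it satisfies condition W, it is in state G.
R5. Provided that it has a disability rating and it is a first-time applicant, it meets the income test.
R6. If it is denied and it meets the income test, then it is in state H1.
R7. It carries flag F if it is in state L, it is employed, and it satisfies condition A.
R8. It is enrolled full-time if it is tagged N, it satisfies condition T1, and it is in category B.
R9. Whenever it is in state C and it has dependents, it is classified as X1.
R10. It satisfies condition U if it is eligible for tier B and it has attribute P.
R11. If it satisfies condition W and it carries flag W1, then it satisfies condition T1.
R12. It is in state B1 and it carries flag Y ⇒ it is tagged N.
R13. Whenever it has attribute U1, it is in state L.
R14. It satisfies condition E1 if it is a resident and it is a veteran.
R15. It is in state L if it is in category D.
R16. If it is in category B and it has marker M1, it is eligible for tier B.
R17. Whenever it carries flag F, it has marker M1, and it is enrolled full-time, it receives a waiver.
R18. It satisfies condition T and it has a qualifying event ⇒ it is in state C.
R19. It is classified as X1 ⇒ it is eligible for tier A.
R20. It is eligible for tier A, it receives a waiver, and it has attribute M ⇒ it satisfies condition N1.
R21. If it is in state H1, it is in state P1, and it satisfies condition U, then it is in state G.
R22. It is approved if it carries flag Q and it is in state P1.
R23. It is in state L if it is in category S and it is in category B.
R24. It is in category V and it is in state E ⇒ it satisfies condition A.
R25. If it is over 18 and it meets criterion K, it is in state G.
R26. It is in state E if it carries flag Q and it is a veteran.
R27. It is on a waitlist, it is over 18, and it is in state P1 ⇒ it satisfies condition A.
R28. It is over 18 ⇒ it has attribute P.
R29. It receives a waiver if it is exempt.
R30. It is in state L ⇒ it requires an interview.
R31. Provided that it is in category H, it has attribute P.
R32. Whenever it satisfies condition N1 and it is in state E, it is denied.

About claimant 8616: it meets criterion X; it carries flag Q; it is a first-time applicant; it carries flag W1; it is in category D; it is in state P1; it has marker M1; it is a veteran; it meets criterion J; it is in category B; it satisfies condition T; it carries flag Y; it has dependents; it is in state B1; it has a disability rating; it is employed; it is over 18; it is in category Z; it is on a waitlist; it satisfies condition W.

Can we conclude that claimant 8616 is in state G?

Forward chaining from the given facts derives: is a resident, meets the income test, satisfies condition T1, is tagged N, satisfies condition E1, is in state L, is eligible for tier B, is approved, is in state E, satisfies condition A, has attribute P, requires an interview, has attribute M, carries flag F, is enrolled full-time, satisfies condition U, receives a waiver.
Rules concluding "it is in state G": R4 needs "it is in state V1"; R21 needs "it is in state H1"; R25 needs "it meets criterion K" — none of these are established.

No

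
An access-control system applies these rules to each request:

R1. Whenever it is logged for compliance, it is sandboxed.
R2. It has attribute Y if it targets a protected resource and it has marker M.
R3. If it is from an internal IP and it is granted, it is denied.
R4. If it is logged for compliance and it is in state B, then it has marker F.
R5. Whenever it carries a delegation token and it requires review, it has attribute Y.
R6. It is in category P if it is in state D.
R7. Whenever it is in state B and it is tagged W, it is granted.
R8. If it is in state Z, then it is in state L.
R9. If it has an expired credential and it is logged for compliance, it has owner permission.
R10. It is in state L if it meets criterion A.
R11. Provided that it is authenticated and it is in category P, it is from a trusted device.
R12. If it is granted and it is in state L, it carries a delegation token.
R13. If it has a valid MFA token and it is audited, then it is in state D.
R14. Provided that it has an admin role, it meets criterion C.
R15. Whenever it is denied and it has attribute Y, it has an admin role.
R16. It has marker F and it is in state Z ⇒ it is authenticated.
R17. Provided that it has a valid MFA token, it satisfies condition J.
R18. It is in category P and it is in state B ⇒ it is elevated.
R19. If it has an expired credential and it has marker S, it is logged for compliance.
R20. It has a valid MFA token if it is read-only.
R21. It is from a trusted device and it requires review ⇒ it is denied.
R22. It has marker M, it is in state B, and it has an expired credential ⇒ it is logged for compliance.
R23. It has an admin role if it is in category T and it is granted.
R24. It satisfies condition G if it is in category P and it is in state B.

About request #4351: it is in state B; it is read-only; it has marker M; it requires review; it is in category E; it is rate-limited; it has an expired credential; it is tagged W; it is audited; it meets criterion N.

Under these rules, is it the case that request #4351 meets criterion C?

No

Forward chaining from the given facts derives: is granted, has a valid MFA token, is logged for compliance, is sandboxed, has marker F, has owner permission, is in state D, satisfies condition J, is in category P, is elevated, satisfies condition G.
The only rule concluding "it meets criterion C" is R14, which needs "it has an admin role"; that is never established.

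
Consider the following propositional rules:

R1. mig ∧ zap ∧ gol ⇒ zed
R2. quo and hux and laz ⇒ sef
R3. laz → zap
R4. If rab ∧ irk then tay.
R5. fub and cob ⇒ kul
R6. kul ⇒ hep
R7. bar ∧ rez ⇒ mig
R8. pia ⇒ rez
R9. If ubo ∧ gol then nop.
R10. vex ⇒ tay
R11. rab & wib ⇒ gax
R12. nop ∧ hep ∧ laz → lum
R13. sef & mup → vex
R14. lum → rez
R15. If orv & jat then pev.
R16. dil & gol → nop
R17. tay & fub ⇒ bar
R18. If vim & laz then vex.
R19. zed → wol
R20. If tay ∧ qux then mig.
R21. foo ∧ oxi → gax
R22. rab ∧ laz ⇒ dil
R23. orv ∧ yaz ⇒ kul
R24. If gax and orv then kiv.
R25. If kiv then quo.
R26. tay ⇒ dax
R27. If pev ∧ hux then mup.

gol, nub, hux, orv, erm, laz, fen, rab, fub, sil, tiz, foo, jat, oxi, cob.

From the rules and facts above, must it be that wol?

Yes

zap  (by R3: laz)
kul  (by R5: fub, cob)
hep  (by R6: kul)
pev  (by R15: orv, jat)
gax  (by R21: foo, oxi)
dil  (by R22: rab, laz)
kiv  (by R24: gax, orv)
quo  (by R25: kiv)
mup  (by R27: pev, hux)
sef  (by R2: quo, hux, laz)
vex  (by R13: sef, mup)
nop  (by R16: dil, gol)
tay  (by R10: vex)
lum  (by R12: nop, hep, laz)
rez  (by R14: lum)
bar  (by R17: tay, fub)
mig  (by R7: bar, rez)
zed  (by R1: mig, zap, gol)
wol  (by R19: zed)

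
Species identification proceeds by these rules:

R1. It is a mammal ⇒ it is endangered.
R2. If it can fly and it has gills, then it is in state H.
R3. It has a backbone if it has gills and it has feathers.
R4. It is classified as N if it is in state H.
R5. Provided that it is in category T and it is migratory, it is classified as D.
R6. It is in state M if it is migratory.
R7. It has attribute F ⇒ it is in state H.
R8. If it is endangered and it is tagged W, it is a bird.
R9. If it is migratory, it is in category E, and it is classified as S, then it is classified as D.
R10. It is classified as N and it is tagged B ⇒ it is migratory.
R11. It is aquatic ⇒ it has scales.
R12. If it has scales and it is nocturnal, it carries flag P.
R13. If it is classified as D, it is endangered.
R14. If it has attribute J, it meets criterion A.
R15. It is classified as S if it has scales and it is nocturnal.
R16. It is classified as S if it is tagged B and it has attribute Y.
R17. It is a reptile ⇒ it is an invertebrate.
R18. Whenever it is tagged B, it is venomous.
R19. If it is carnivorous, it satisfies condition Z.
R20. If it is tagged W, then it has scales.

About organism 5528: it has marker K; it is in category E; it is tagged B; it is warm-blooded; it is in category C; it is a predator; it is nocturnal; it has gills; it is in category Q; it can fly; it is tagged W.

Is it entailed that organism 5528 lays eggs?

Forward chaining from the given facts derives: is in state H, is classified as N, is migratory, is venomous, has scales, is in state M, carries flag P, is classified as S, is classified as D, is endangered, is a bird.
No rule has "it lays eggs" as its conclusion, and it is not among the given facts.

No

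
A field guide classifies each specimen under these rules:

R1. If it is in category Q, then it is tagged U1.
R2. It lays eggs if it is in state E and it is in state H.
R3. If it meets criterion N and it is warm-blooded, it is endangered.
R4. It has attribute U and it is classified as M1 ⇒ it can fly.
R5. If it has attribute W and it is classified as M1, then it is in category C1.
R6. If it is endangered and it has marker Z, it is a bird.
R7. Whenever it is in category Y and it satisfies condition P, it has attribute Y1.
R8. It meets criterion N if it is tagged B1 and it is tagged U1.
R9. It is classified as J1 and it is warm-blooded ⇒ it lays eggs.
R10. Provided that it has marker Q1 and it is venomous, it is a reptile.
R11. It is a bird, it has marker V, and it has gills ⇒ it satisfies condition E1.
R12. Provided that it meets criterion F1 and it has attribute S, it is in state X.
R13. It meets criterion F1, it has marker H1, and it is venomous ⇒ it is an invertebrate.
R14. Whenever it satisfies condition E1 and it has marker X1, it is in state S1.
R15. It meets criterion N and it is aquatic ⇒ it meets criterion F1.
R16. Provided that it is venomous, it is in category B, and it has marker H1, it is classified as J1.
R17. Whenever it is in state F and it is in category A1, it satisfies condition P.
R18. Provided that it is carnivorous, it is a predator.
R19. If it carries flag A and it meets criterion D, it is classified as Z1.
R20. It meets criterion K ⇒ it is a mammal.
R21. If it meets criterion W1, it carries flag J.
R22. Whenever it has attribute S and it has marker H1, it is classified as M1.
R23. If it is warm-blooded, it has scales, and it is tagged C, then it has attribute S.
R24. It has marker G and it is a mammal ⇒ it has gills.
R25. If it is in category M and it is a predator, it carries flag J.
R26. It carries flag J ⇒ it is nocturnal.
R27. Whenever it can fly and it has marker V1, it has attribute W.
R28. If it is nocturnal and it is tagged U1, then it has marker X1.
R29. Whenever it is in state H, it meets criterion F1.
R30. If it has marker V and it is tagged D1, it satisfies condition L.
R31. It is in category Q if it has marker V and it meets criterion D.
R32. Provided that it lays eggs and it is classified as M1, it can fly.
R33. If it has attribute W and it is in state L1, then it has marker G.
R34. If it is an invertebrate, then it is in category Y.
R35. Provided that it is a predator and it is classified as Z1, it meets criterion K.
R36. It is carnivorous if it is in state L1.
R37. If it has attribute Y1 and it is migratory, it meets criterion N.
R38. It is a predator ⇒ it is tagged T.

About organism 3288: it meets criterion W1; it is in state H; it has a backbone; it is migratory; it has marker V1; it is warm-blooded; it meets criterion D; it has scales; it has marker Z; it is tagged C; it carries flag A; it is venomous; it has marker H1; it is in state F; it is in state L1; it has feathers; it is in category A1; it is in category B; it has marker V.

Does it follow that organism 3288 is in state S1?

By R16 (it is venomous, it is in category B, it has marker H1): it is classified as J1.
By R17 (it is in state F, it is in category A1): it satisfies condition P.
By R19 (it carries flag A, it meets criterion D): it is classified as Z1.
By R21 (it meets criterion W1): it carries flag J.
By R23 (it is warm-blooded, it has scales, it is tagged C): it has attribute S.
By R26 (it carries flag J): it is nocturnal.
By R29 (it is in state H): it meets criterion F1.
By R31 (it has marker V, it meets criterion D): it is in category Q.
By R36 (it is in state L1): it is carnivorous.
By R1 (it is in category Q): it is tagged U1.
By R9 (it is classified as J1, it is warm-blooded): it lays eggs.
By R13 (it meets criterion F1, it has marker H1, it is venomous): it is an invertebrate.
By R18 (it is carnivorous): it is a predator.
By R22 (it has attribute S, it has marker H1): it is classified as M1.
By R28 (it is nocturnal, it is tagged U1): it has marker X1.
By R32 (it lays eggs, it is classified as M1): it can fly.
By R34 (it is an invertebrate): it is in category Y.
By R35 (it is a predator, it is classified as Z1): it meets criterion K.
By R7 (it is in category Y, it satisfies condition P): it has attribute Y1.
By R20 (it meets criterion K): it is a mammal.
By R27 (it can fly, it has marker V1): it has attribute W.
By R33 (it has attribute W, it is in state L1): it has marker G.
By R37 (it has attribute Y1, it is migratory): it meets criterion N.
By R3 (it meets criterion N, it is warm-blooded): it is endangered.
By R6 (it is endangered, it has marker Z): it is a bird.
By R24 (it has marker G, it is a mammal): it has gills.
By R11 (it is a bird, it has marker V, it has gills): it satisfies condition E1.
By R14 (it satisfies condition E1, it has marker X1): it is in state S1.

Yes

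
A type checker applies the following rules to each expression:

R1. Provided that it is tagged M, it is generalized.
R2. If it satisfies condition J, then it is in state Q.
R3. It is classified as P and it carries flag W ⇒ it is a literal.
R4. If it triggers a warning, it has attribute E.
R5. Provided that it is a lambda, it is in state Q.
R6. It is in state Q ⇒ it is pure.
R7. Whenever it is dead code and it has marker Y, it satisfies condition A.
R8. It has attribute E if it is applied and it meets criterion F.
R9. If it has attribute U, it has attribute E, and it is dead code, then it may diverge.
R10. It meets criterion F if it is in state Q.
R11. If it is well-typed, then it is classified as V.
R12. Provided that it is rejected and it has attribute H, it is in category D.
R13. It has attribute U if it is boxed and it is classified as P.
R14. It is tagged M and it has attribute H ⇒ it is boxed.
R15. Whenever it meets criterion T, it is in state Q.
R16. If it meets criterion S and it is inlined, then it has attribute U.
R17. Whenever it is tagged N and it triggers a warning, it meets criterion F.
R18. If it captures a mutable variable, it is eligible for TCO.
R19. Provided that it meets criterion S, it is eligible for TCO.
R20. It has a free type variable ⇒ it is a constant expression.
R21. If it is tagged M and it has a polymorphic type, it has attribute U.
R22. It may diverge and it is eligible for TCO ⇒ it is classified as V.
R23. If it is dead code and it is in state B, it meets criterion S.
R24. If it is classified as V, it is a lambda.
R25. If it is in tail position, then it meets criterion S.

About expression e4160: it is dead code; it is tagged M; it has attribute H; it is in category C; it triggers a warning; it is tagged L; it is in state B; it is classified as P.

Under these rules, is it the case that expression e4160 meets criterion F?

Yes

By R4 (it triggers a warning): it has attribute E.
By R14 (it is tagged M, it has attribute H): it is boxed.
By R23 (it is dead code, it is in state B): it meets criterion S.
By R13 (it is boxed, it is classified as P): it has attribute U.
By R19 (it meets criterion S): it is eligible for TCO.
By R9 (it has attribute U, it has attribute E, it is dead code): it may diverge.
By R22 (it may diverge, it is eligible for TCO): it is classified as V.
By R24 (it is classified as V): it is a lambda.
By R5 (it is a lambda): it is in state Q.
By R10 (it is in state Q): it meets criterion F.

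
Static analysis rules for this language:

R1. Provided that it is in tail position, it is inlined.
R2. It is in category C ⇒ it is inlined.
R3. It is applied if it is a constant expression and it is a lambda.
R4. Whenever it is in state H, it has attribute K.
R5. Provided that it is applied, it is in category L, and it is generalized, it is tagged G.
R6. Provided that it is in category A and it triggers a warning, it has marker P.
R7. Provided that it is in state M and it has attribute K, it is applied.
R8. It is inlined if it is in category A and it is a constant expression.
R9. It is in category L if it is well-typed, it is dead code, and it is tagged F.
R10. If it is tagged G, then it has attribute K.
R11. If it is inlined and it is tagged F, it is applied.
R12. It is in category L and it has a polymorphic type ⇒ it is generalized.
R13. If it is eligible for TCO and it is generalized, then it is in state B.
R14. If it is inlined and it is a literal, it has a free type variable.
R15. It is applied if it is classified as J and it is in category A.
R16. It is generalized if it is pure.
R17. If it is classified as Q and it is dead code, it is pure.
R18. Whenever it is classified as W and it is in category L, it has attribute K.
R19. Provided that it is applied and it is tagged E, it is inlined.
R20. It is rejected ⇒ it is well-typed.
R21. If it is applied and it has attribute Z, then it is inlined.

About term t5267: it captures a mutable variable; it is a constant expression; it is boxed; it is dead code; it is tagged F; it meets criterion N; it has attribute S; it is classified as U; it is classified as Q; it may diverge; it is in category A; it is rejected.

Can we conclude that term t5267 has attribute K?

By R8 (it is in category A, it is a constant expression): it is inlined.
By R11 (it is inlined, it is tagged F): it is applied.
By R17 (it is classified as Q, it is dead code): it is pure.
By R20 (it is rejected): it is well-typed.
By R9 (it is well-typed, it is dead code, it is tagged F): it is in category L.
By R16 (it is pure): it is generalized.
By R5 (it is applied, it is in category L, it is generalized): it is tagged G.
By R10 (it is tagged G): it has attribute K.

Yes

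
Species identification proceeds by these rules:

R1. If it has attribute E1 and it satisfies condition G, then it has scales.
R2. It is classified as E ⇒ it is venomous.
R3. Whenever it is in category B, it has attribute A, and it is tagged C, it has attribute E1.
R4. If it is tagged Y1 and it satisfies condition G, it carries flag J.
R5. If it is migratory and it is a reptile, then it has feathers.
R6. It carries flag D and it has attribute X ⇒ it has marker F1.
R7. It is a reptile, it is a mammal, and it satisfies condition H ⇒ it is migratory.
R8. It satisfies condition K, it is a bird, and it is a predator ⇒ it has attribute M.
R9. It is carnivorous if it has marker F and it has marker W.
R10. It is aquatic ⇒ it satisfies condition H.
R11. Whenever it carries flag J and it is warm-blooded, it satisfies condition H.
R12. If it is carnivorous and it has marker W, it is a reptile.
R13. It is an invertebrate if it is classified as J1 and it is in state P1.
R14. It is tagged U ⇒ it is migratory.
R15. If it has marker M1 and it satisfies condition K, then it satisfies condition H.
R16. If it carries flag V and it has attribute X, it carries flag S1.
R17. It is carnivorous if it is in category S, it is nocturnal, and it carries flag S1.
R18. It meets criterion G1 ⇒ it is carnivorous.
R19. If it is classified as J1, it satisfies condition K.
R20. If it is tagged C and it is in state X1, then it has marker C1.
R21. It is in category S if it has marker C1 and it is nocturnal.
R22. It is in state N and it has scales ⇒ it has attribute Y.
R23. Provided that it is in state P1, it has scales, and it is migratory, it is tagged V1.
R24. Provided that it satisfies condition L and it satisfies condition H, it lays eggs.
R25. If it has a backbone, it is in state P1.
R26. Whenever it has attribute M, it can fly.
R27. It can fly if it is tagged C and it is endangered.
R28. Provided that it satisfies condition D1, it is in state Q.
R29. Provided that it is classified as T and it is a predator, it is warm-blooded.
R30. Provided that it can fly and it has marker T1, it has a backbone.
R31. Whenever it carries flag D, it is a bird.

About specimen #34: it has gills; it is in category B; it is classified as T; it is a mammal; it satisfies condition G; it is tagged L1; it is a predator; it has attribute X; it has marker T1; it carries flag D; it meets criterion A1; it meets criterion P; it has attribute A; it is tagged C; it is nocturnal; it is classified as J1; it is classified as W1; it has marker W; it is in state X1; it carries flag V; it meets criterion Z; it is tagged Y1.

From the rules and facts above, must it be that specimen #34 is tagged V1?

Yes

By R3 (it is in category B, it has attribute A, it is tagged C): it has attribute E1.
By R4 (it is tagged Y1, it satisfies condition G): it carries flag J.
By R16 (it carries flag V, it has attribute X): it carries flag S1.
By R19 (it is classified as J1): it satisfies condition K.
By R20 (it is tagged C, it is in state X1): it has marker C1.
By R21 (it has marker C1, it is nocturnal): it is in category S.
By R29 (it is classified as T, it is a predator): it is warm-blooded.
By R31 (it carries flag D): it is a bird.
By R1 (it has attribute E1, it satisfies condition G): it has scales.
By R8 (it satisfies condition K, it is a bird, it is a predator): it has attribute M.
By R11 (it carries flag J, it is warm-blooded): it satisfies condition H.
By R17 (it is in category S, it is nocturnal, it carries flag S1): it is carnivorous.
By R26 (it has attribute M): it can fly.
By R30 (it can fly, it has marker T1): it has a backbone.
By R12 (it is carnivorous, it has marker W): it is a reptile.
By R25 (it has a backbone): it is in state P1.
By R7 (it is a reptile, it is a mammal, it satisfies condition H): it is migratory.
By R23 (it is in state P1, it has scales, it is migratory): it is tagged V1.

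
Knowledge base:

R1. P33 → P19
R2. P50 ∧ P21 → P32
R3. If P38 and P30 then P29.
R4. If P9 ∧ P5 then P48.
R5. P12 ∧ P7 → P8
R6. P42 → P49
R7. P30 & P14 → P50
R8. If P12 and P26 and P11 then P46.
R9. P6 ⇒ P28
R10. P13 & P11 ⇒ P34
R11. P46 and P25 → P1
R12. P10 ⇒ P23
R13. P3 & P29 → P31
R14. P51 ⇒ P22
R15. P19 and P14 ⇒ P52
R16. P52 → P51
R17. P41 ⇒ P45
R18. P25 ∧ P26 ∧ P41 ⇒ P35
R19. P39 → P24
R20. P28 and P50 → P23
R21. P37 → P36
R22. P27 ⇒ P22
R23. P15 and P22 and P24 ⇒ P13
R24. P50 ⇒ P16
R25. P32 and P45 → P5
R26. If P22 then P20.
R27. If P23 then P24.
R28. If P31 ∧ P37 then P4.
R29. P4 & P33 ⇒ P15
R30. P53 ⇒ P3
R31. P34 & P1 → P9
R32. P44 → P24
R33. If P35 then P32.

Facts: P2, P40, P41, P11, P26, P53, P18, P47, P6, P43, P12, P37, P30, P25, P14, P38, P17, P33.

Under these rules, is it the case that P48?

Yes

P19  (by R1: P33)
P29  (by R3: P38, P30)
P50  (by R7: P30, P14)
P46  (by R8: P12, P26, P11)
P28  (by R9: P6)
P1  (by R11: P46, P25)
P52  (by R15: P19, P14)
P51  (by R16: P52)
P45  (by R17: P41)
P35  (by R18: P25, P26, P41)
P23  (by R20: P28, P50)
P24  (by R27: P23)
P3  (by R30: P53)
P32  (by R33: P35)
P31  (by R13: P3, P29)
P22  (by R14: P51)
P5  (by R25: P32, P45)
P4  (by R28: P31, P37)
P15  (by R29: P4, P33)
P13  (by R23: P15, P22, P24)
P34  (by R10: P13, P11)
P9  (by R31: P34, P1)
P48  (by R4: P9, P5)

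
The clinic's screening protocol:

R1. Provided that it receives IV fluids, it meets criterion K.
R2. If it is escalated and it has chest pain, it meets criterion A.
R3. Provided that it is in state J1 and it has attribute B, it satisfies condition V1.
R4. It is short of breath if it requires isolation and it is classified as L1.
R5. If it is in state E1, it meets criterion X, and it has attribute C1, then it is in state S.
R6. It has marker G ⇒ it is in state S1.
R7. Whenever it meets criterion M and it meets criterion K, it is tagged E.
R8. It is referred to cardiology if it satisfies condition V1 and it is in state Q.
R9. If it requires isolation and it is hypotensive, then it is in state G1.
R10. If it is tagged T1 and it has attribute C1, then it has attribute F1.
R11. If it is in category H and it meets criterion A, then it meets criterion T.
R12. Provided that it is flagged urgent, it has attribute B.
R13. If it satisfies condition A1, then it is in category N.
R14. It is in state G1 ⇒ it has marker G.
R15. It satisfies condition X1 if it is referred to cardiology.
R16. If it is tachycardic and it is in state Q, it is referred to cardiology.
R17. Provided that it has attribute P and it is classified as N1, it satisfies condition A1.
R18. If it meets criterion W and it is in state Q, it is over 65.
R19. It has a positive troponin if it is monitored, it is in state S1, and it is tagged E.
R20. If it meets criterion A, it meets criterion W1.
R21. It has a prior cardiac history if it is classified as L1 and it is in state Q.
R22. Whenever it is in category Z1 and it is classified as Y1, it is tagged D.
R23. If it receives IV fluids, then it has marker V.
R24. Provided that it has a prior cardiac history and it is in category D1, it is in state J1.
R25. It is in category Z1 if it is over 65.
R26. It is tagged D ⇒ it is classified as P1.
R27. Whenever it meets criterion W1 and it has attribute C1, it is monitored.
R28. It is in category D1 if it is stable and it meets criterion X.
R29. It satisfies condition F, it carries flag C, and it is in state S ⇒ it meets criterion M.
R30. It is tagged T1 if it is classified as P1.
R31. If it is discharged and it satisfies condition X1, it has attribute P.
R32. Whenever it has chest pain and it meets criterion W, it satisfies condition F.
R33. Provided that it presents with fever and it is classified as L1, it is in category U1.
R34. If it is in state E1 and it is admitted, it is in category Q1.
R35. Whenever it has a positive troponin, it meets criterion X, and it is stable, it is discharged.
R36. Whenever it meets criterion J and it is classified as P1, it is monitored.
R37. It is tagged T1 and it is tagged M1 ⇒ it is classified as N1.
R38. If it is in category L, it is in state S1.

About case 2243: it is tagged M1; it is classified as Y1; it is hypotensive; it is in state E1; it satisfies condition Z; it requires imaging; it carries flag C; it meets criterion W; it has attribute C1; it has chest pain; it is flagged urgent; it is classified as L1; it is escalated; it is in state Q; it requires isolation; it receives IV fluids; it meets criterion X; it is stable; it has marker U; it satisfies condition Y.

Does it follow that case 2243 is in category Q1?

Forward chaining from the given facts derives: meets criterion K, meets criterion A, is short of breath, is in state S, is in state G1, has attribute B, has marker G, is over 65, meets criterion W1, has a prior cardiac history, has marker V, is in category Z1, is monitored, is in category D1, satisfies condition F, is in state S1, is tagged D, is in state J1, is classified as P1, meets criterion M, is tagged T1, is classified as N1, satisfies condition V1, is tagged E, is referred to cardiology, has attribute F1, satisfies condition X1, has a positive troponin, is discharged, has attribute P, satisfies condition A1, is in category N.
The only rule concluding "it is in category Q1" is R34, which needs "it is admitted"; that is never established.

No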